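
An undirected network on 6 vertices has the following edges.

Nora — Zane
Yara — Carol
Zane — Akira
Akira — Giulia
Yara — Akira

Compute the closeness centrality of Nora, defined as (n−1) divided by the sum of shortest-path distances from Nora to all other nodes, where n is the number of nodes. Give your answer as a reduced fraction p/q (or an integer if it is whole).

5/13

Distances from Nora: Akira:2, Carol:4, Giulia:3, Yara:3, Zane:1. Sum = 13.
n = 6, so closeness = 5/13.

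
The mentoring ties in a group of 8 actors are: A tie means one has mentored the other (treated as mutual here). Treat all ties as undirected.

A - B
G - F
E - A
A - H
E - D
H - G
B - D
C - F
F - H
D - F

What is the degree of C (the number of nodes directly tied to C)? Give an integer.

1

C is directly tied to F. That is 1 neighbor, so the degree of C is 1.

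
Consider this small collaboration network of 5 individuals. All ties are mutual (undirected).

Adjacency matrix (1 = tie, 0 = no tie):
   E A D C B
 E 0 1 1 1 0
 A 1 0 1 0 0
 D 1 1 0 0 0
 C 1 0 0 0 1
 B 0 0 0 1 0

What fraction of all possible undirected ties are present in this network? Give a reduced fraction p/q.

There are 5 edges and 5 nodes, so the maximum possible is C(5,2) = 10.
Density = 5/10 = 1/2.

1/2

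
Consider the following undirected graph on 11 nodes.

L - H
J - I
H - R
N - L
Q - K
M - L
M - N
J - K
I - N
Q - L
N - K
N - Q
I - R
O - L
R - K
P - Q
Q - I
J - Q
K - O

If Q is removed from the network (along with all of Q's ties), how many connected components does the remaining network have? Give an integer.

2

Without Q, the remaining ties split the others into: {H, I, J, K, L, M, N, O, R}; {P}.
That's 2 separate components.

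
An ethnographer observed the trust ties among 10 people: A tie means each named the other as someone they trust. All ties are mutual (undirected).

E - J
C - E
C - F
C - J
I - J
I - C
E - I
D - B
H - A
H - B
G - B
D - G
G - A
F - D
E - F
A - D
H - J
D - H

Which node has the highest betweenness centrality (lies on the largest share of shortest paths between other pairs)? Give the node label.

D

Unnormalized betweenness of each node: A:13/15, B:13/15, C:23/15, D:48/5, E:23/15, F:106/15, G:1/3, H:139/15, I:0, J:119/15.
D has the largest value, 48/5, making it the main broker — the node through which the most shortest paths run.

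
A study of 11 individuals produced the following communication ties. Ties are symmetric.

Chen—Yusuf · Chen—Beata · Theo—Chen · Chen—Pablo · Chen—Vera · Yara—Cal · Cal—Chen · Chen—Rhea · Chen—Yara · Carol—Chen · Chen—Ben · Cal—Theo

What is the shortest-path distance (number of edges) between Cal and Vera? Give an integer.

2

One shortest route is Cal – Chen – Vera, which uses 2 edges, and Cal and Vera are not directly tied, so nothing shorter exists. So d(Cal,Vera) = 2.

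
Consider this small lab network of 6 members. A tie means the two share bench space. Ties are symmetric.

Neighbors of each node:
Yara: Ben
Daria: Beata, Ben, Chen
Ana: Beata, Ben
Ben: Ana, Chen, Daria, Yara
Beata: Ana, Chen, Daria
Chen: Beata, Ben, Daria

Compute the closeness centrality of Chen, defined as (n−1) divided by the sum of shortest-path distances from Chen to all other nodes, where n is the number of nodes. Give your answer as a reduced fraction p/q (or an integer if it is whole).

Distances from Chen: Ana:2, Beata:1, Ben:1, Daria:1, Yara:2. Sum = 7.
n = 6, so closeness = 5/7.

5/7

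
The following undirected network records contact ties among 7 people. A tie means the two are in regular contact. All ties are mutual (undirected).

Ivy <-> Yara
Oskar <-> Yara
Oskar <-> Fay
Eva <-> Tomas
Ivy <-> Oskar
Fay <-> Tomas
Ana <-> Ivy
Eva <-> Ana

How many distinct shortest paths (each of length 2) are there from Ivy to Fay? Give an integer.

The shortest distance is 2, and the only length-2 path is Ivy–Oskar–Fay. So there is exactly 1 shortest path.

1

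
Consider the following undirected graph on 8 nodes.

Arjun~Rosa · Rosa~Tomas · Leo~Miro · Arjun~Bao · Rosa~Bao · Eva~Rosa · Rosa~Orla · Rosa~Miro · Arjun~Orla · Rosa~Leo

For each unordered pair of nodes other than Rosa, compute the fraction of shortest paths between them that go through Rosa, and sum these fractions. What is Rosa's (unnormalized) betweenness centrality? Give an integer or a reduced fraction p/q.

Pairs whose geodesics pass through Rosa — Bao–Miro: 1; Bao–Leo: 1; Bao–Eva: 1; Bao–Orla: 1/2; Bao–Tomas: 1; Miro–Eva: 1; Miro–Orla: 1; Miro–Arjun: 1; Miro–Tomas: 1; Leo–Eva: 1; Leo–Orla: 1; Leo–Arjun: 1; Leo–Tomas: 1; Eva–Orla: 1 … (+4 more pairs).
All other pairs contribute 0.
Summing the contributions gives betweenness(Rosa) = 35/2.

35/2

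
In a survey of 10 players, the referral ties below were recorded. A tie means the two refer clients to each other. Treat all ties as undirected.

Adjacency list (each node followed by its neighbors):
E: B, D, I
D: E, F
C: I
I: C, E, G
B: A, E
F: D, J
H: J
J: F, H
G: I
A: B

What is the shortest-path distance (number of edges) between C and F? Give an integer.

4

One shortest route is C – I – E – D – F, which uses 4 edges, and at distance 3 from C we only reach {B, D}, which does not include F. So d(C,F) = 4.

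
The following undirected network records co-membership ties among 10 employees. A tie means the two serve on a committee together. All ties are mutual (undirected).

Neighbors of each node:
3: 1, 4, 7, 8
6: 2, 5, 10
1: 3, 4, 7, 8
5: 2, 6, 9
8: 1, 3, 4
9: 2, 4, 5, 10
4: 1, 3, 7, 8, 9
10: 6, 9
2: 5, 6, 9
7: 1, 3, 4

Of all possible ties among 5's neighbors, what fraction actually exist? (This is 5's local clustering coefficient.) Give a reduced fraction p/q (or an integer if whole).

5's neighbors: 2, 6, and 9 (k = 3).
Possible neighbor pairs: C(3,2) = 3. Edges among them: 2–6, 2–9 → e = 2.
Clustering(5) = 2/3.

2/3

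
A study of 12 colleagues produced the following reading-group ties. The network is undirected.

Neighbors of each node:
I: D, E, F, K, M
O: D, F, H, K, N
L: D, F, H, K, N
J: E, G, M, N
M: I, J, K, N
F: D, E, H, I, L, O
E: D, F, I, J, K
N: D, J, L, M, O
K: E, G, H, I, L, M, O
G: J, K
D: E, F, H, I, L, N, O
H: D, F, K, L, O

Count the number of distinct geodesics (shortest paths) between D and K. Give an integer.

The shortest distance is 2. The length-2 paths are: D–E–K; D–H–K; D–I–K; D–O–K; D–L–K.
That gives 5 distinct shortest paths.

5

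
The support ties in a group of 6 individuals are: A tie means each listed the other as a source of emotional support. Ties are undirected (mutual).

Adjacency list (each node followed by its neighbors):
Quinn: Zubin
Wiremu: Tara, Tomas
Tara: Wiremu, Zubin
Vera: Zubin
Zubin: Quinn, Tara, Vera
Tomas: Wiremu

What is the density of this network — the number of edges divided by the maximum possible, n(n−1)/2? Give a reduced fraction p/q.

1/3

There are 5 edges and 6 nodes, so the maximum possible is C(6,2) = 15.
Density = 5/15 = 1/3.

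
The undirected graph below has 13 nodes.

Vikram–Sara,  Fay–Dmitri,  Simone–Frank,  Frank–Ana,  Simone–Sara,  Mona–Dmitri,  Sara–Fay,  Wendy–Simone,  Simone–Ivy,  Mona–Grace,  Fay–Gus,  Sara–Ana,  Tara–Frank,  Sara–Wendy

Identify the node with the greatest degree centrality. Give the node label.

Sara

Degrees — Ana:2, Dmitri:2, Fay:3, Frank:3, Grace:1, Gus:1, Ivy:1, Mona:2, Sara:5, Simone:4, Tara:1, Vikram:1, Wendy:2.
The maximum is 5, attained only by Sara.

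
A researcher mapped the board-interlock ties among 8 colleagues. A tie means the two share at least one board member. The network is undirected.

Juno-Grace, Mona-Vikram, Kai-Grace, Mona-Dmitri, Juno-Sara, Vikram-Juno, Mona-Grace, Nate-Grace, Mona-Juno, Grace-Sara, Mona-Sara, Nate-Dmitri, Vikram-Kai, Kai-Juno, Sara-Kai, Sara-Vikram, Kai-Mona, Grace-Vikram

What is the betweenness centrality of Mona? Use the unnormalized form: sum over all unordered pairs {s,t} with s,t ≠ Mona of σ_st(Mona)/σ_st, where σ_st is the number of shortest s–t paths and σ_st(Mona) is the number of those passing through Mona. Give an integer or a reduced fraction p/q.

Pairs whose geodesics pass through Mona — Juno–Dmitri: 1; Sara–Dmitri: 1; Kai–Dmitri: 1; Grace–Dmitri: 1/2; Vikram–Dmitri: 1.
All other pairs contribute 0.
Summing the contributions gives betweenness(Mona) = 9/2.

9/2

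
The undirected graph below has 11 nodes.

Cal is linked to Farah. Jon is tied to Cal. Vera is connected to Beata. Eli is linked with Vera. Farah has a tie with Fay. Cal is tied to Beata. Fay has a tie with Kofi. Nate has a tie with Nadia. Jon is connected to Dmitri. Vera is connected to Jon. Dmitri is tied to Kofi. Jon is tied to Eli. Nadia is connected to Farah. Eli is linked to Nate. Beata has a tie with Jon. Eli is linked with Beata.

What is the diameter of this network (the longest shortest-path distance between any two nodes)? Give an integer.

4

Eccentricity of each node (its greatest distance to any other): Beata:3, Cal:3, Dmitri:4, Eli:4, Farah:3, Fay:4, Jon:3, Kofi:4, Nadia:4, Nate:4, Vera:4.
The maximum eccentricity is 4, realized for instance by the pair Vera–Fay via Vera – Jon – Cal – Farah – Fay. So the diameter is 4.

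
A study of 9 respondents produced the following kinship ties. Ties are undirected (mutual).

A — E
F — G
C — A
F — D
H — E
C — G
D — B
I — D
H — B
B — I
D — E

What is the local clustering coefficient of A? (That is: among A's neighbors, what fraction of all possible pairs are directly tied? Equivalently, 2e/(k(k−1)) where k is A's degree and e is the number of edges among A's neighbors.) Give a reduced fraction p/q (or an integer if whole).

A's neighbors: C and E (k = 2).
Possible neighbor pairs: C(2,2) = 1. Edges among them: none → e = 0.
Clustering(A) = 0/1.

0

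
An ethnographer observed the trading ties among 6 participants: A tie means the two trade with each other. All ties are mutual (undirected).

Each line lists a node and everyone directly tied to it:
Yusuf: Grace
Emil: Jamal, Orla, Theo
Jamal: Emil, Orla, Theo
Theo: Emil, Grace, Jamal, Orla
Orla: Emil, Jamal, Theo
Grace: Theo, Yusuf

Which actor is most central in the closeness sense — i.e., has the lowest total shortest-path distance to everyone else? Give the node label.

Farness (sum of distances to all others) for each node — Emil:8, Grace:8, Jamal:8, Orla:8, Theo:6, Yusuf:12.
The smallest farness is 6, for Theo, so Theo has the highest closeness.

Theo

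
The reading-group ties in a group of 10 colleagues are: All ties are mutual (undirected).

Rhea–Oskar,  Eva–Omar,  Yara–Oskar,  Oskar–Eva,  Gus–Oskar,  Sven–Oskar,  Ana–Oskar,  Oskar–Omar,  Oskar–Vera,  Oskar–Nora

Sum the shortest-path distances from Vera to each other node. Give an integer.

17

Distances from Vera: Ana:2, Eva:2, Gus:2, Nora:2, Omar:2, Oskar:1, Rhea:2, Sven:2, Yara:2.
Sum = 2 + 2 + 2 + 2 + 2 + 1 + 2 + 2 + 2 = 17.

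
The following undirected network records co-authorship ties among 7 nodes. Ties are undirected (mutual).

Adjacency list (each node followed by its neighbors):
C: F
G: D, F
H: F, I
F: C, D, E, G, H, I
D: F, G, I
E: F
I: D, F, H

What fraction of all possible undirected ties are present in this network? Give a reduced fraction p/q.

There are 9 edges and 7 nodes, so the maximum possible is C(7,2) = 21.
Density = 9/21 = 3/7.

3/7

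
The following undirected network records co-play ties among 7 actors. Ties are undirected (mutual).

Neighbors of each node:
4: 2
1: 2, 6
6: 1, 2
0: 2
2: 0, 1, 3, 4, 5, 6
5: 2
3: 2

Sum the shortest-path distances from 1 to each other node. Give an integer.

10

Distances from 1: 0:2, 2:1, 3:2, 4:2, 5:2, 6:1.
Sum = 2 + 1 + 2 + 2 + 2 + 1 = 10.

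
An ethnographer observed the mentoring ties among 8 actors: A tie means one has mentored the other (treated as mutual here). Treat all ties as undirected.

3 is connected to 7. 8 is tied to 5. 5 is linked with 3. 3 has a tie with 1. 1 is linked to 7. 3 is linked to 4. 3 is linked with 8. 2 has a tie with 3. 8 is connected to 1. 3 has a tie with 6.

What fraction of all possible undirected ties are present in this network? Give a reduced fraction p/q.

5/14

There are 10 edges and 8 nodes, so the maximum possible is C(8,2) = 28.
Density = 10/28 = 5/14.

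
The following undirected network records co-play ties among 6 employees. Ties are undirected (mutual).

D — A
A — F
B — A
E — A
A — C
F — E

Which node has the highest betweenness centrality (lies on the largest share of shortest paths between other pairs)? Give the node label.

A

Unnormalized betweenness of each node: A:9, B:0, C:0, D:0, E:0, F:0.
A has the largest value, 9, making it the main broker — the node through which the most shortest paths run.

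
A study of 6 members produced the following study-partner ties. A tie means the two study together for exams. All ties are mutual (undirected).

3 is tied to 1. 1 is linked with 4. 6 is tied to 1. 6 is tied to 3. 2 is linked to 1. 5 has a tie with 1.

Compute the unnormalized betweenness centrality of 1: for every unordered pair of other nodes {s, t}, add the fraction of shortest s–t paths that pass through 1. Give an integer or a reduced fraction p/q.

Pairs whose geodesics pass through 1 — 6–5: 1; 6–4: 1; 6–2: 1; 3–5: 1; 3–4: 1; 3–2: 1; 5–4: 1; 5–2: 1; 4–2: 1.
All other pairs contribute 0.
Summing the contributions gives betweenness(1) = 9.

9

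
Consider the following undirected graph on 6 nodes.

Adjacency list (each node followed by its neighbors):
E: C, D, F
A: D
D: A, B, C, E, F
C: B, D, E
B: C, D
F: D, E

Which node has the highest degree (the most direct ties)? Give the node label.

D

Degrees — A:1, B:2, C:3, D:5, E:3, F:2.
The maximum is 5, attained only by D.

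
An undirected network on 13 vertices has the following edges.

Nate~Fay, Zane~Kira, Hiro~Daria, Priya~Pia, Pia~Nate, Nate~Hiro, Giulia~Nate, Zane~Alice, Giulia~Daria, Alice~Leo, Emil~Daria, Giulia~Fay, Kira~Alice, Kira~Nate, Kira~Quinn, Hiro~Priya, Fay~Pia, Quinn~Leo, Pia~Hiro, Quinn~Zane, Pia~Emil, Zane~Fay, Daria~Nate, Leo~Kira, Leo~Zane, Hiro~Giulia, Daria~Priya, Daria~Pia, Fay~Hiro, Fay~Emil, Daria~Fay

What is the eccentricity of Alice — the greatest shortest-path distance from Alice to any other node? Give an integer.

4

Distances from Alice: Daria:3, Emil:3, Fay:2, Giulia:3, Hiro:3, Kira:1, Leo:1, Nate:2, Pia:3, Priya:4, Quinn:2, Zane:1.
The largest is 4 (to Priya), so the eccentricity of Alice is 4.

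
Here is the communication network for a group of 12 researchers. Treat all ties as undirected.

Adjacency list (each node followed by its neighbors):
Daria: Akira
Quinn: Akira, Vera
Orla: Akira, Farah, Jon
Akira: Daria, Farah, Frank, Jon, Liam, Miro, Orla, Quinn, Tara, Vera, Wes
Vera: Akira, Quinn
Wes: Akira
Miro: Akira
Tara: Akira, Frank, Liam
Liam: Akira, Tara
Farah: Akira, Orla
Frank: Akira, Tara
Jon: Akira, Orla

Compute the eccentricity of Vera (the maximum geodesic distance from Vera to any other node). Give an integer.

2

Distances from Vera: Akira:1, Daria:2, Farah:2, Frank:2, Jon:2, Liam:2, Miro:2, Orla:2, Quinn:1, Tara:2, Wes:2.
The largest is 2 (to Wes, Orla, Miro, Jon, Liam, Farah, Frank, Tara, and Daria), so the eccentricity of Vera is 2.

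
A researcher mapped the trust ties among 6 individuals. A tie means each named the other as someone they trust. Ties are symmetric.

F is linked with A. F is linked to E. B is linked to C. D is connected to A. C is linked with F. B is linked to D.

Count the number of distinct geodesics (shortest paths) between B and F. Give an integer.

1

The shortest distance is 2, and the only length-2 path is B–C–F. So there is exactly 1 shortest path.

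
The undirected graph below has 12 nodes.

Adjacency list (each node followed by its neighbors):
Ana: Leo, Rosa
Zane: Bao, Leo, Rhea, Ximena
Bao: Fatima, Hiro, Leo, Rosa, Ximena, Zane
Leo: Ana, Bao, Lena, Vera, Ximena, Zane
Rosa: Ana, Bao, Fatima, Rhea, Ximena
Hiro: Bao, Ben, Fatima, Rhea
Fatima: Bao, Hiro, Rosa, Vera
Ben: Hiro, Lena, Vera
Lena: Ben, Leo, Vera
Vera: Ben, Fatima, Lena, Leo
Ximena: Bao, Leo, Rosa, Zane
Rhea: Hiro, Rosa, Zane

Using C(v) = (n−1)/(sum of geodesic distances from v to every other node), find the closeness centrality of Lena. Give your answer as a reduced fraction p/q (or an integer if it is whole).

Distances from Lena: Ana:2, Bao:2, Ben:1, Fatima:2, Hiro:2, Leo:1, Rhea:3, Rosa:3, Vera:1, Ximena:2, Zane:2. Sum = 21.
n = 12, so closeness = 11/21.

11/21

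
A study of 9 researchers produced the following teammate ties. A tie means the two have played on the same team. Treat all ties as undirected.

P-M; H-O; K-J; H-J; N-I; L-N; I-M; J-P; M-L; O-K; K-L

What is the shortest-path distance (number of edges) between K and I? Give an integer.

3

One shortest route is K – L – N – I, which uses 3 edges, and at distance 2 from K we only reach {H, M, N, P}, which does not include I. So d(K,I) = 3.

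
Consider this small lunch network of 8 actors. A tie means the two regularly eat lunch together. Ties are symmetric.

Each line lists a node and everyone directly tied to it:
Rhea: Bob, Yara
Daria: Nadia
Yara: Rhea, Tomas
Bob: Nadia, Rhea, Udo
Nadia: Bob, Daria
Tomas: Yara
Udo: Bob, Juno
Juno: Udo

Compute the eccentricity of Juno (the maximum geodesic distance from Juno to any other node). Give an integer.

5

Distances from Juno: Bob:2, Daria:4, Nadia:3, Rhea:3, Tomas:5, Udo:1, Yara:4.
The largest is 5 (to Tomas), so the eccentricity of Juno is 5.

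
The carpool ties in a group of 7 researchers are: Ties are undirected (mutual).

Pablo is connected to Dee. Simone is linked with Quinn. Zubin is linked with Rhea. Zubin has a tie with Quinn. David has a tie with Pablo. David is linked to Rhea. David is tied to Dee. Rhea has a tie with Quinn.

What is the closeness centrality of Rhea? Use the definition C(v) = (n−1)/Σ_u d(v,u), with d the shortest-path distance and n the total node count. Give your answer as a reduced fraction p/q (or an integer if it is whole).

2/3

Distances from Rhea: David:1, Dee:2, Pablo:2, Quinn:1, Simone:2, Zubin:1. Sum = 9.
n = 7, so closeness = 6/9 = 2/3.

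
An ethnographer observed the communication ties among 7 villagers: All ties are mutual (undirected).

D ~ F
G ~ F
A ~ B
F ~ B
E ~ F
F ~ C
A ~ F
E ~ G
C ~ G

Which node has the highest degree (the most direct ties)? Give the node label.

F

Degrees — A:2, B:2, C:2, D:1, E:2, F:6, G:3.
The maximum is 6, attained only by F.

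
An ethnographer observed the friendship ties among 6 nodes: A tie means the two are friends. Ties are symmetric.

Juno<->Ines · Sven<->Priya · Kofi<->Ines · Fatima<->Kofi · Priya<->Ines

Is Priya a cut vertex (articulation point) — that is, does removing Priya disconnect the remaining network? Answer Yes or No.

Removing Priya leaves {Sven} with no path to {Fatima, Ines, Juno, and Kofi}, so the network splits into 2 components. Priya is a cut vertex.

Yes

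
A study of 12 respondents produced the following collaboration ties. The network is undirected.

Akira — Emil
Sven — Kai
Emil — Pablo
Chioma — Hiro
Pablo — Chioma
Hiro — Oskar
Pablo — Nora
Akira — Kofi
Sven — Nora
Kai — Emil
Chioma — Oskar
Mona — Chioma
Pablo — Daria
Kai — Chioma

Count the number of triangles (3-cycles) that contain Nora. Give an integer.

0

Nora's neighbors are Pablo and Sven, but none of them are tied to each other, so no triangle contains Nora.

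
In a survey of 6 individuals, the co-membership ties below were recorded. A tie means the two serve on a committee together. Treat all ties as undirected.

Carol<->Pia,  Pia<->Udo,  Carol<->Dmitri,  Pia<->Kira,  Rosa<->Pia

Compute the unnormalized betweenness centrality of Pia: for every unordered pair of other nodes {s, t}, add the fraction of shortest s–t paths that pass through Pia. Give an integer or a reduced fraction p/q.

Pairs whose geodesics pass through Pia — Dmitri–Rosa: 1; Dmitri–Kira: 1; Dmitri–Udo: 1; Carol–Rosa: 1; Carol–Kira: 1; Carol–Udo: 1; Rosa–Kira: 1; Rosa–Udo: 1; Kira–Udo: 1.
All other pairs contribute 0.
Summing the contributions gives betweenness(Pia) = 9.

9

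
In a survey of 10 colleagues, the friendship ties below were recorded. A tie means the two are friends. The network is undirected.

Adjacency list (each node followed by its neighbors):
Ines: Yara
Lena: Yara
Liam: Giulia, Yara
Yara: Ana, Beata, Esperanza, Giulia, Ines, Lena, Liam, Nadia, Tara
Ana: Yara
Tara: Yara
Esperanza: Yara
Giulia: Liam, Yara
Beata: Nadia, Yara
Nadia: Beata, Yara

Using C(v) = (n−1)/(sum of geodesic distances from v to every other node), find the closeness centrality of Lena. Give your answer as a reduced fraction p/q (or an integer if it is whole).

9/17

Distances from Lena: Ana:2, Beata:2, Esperanza:2, Giulia:2, Ines:2, Liam:2, Nadia:2, Tara:2, Yara:1. Sum = 17.
n = 10, so closeness = 9/17.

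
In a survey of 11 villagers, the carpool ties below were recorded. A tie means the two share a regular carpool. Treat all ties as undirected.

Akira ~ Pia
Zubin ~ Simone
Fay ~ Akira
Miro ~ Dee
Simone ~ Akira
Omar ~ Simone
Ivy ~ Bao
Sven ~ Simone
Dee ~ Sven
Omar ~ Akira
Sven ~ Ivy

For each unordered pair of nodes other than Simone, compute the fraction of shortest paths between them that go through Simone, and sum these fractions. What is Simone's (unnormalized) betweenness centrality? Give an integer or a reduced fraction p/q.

Pairs whose geodesics pass through Simone — Dee–Omar: 1; Dee–Akira: 1; Dee–Fay: 1; Dee–Zubin: 1; Dee–Pia: 1; Ivy–Omar: 1; Ivy–Akira: 1; Ivy–Fay: 1; Ivy–Zubin: 1; Ivy–Pia: 1; Bao–Omar: 1; Bao–Akira: 1; Bao–Fay: 1; Bao–Zubin: 1 … (+15 more pairs).
All other pairs contribute 0.
Summing the contributions gives betweenness(Simone) = 29.

29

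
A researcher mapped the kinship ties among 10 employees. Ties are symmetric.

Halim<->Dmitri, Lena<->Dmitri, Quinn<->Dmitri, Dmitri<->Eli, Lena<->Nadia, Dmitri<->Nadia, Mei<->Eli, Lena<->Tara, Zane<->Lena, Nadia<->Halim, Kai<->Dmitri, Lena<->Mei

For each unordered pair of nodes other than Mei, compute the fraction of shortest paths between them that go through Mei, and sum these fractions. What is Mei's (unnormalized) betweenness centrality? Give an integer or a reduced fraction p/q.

3/2

Pairs whose geodesics pass through Mei — Tara–Eli: 1/2; Zane–Eli: 1/2; Eli–Lena: 1/2.
All other pairs contribute 0.
Summing the contributions gives betweenness(Mei) = 3/2.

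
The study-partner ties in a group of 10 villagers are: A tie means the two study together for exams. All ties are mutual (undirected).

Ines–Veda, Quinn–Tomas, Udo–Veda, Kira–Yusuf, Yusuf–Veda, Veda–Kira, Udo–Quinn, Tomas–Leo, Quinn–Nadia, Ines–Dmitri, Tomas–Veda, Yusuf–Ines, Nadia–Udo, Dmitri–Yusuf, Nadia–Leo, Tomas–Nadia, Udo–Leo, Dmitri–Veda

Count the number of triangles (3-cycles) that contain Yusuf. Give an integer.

Yusuf's neighbors: Dmitri, Ines, Kira, and Veda.
Neighbor pairs that are themselves tied: Yusuf–Dmitri–Ines; Yusuf–Dmitri–Veda; Yusuf–Ines–Veda; Yusuf–Kira–Veda. Each forms one triangle with Yusuf, for 4 in total.

4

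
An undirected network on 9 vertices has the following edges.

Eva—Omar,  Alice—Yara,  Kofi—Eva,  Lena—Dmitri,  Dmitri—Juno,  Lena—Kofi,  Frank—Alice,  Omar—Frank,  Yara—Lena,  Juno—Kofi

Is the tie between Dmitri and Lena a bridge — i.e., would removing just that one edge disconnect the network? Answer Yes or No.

No

Even without that edge, Dmitri still reaches Lena via Dmitri – Juno – Kofi – Lena, so the network stays connected. Not a bridge.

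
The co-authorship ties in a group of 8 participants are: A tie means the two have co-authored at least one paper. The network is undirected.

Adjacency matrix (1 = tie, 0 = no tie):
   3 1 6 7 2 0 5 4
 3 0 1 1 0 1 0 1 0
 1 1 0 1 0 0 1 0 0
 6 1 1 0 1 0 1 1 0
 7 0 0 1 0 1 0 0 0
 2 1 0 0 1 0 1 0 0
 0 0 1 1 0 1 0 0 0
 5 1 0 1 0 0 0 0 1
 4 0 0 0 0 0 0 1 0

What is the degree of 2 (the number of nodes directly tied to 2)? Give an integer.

3

2 is directly tied to 0, 3, and 7. That is 3 neighbors, so the degree of 2 is 3.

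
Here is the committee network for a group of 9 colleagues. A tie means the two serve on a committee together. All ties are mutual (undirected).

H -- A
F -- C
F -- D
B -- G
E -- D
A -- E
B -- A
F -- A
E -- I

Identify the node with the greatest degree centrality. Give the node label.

A

Degrees — A:4, B:2, C:1, D:2, E:3, F:3, G:1, H:1, I:1.
The maximum is 4, attained only by A.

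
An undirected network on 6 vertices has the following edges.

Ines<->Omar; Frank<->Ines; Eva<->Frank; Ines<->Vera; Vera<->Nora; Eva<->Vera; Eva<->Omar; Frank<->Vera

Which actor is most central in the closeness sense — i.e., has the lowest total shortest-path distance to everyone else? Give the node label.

Farness (sum of distances to all others) for each node — Eva:7, Frank:7, Ines:7, Nora:10, Omar:9, Vera:6.
The smallest farness is 6, for Vera, so Vera has the highest closeness.

Vera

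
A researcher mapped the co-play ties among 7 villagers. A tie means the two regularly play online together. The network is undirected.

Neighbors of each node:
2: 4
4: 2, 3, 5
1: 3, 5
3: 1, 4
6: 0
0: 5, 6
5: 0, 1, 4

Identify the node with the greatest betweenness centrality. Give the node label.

Unnormalized betweenness of each node: 0:5, 1:3/2, 2:0, 3:1, 4:13/2, 5:9, 6:0.
5 has the largest value, 9, making it the main broker — the node through which the most shortest paths run.

5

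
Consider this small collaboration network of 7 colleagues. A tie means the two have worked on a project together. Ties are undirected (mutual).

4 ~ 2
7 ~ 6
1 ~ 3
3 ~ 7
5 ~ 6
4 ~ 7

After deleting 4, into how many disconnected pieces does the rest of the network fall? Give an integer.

2

Without 4, the remaining ties split the others into: {1, 3, 5, 6, 7}; {2}.
That's 2 separate components.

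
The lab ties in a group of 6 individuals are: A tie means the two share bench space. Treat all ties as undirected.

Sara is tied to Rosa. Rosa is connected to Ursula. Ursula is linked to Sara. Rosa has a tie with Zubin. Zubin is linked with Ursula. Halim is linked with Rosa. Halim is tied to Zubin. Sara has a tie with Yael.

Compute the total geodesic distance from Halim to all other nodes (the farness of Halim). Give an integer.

9

Distances from Halim: Rosa:1, Sara:2, Ursula:2, Yael:3, Zubin:1.
Sum = 1 + 2 + 2 + 3 + 1 = 9.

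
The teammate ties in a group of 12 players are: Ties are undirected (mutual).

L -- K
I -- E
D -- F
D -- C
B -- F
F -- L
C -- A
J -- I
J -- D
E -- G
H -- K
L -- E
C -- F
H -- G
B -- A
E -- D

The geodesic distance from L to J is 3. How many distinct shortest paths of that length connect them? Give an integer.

The shortest distance is 3. The length-3 paths are: L–E–I–J; L–F–D–J; L–E–D–J.
That gives 3 distinct shortest paths.

3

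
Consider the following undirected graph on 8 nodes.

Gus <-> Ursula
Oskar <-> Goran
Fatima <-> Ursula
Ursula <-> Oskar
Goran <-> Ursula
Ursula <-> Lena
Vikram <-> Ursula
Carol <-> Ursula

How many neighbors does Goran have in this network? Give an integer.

2

Goran is directly tied to Oskar and Ursula. That is 2 neighbors, so the degree of Goran is 2.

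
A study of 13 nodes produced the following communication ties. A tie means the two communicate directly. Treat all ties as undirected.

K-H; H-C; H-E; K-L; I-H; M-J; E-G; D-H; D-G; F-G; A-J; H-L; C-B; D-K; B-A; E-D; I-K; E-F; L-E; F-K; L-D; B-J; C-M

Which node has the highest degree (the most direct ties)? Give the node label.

Degrees — A:2, B:3, C:3, D:5, E:5, F:3, G:3, H:6, I:2, J:3, K:5, L:4, M:2.
The maximum is 6, attained only by H.

H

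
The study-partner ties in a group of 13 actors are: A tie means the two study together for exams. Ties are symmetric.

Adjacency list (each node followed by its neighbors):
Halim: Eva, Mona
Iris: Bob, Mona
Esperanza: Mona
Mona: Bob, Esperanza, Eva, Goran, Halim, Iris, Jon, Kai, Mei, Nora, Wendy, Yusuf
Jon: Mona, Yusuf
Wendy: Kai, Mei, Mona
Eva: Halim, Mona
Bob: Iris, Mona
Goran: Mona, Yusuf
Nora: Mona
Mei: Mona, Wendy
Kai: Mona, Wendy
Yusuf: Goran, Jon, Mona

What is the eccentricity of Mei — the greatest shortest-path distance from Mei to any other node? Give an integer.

2

Distances from Mei: Bob:2, Esperanza:2, Eva:2, Goran:2, Halim:2, Iris:2, Jon:2, Kai:2, Mona:1, Nora:2, Wendy:1, Yusuf:2.
The largest is 2 (to Bob, Jon, Kai, Eva, Halim, Goran, Iris, Yusuf, Esperanza, and Nora), so the eccentricity of Mei is 2.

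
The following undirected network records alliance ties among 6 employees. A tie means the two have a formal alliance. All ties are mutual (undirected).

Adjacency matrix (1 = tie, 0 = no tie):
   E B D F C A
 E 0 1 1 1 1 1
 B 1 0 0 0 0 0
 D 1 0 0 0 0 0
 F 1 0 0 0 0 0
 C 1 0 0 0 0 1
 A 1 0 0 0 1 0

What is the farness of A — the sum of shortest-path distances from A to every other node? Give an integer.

8

Distances from A: B:2, C:1, D:2, E:1, F:2.
Sum = 2 + 1 + 2 + 1 + 2 = 8.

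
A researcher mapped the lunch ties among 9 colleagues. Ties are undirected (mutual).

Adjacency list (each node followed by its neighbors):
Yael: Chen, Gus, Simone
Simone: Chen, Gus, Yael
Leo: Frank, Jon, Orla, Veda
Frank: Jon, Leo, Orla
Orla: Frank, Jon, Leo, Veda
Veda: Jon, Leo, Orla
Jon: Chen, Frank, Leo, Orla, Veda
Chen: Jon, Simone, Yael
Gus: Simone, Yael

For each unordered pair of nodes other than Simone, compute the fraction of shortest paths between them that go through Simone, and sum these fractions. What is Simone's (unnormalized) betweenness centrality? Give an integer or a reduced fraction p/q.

3

Pairs whose geodesics pass through Simone — Gus–Chen: 1/2; Gus–Leo: 1/2; Gus–Orla: 1/2; Gus–Jon: 1/2; Gus–Frank: 1/2; Gus–Veda: 1/2.
All other pairs contribute 0.
Summing the contributions gives betweenness(Simone) = 3.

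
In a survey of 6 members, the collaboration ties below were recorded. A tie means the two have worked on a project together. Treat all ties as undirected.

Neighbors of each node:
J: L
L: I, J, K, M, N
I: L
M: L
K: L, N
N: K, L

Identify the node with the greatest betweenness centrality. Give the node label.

Unnormalized betweenness of each node: I:0, J:0, K:0, L:9, M:0, N:0.
L has the largest value, 9, making it the main broker — the node through which the most shortest paths run.

L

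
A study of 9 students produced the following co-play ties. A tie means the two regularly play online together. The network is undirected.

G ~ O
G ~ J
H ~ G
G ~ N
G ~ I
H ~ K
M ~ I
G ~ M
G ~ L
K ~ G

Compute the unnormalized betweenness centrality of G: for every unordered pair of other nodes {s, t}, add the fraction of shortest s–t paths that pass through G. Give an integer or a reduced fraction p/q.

Pairs whose geodesics pass through G — K–J: 1; K–N: 1; K–L: 1; K–O: 1; K–I: 1; K–M: 1; J–N: 1; J–L: 1; J–O: 1; J–H: 1; J–I: 1; J–M: 1; N–L: 1; N–O: 1 … (+12 more pairs).
All other pairs contribute 0.
Summing the contributions gives betweenness(G) = 26.

26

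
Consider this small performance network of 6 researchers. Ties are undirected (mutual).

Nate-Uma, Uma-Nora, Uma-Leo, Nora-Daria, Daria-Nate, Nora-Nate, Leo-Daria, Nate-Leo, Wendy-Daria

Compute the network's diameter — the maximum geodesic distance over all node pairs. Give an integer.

3

Eccentricity of each node (its greatest distance to any other): Daria:2, Leo:2, Nate:2, Nora:2, Uma:3, Wendy:3.
The maximum eccentricity is 3, realized for instance by the pair Wendy–Uma via Wendy – Daria – Nate – Uma. So the diameter is 3.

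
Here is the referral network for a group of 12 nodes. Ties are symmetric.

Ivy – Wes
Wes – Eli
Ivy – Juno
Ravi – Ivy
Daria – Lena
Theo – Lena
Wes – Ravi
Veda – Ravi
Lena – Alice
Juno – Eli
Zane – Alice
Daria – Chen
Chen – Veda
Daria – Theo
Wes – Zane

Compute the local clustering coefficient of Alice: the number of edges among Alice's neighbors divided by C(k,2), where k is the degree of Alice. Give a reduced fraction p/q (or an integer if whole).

0

Alice's neighbors: Lena and Zane (k = 2).
Possible neighbor pairs: C(2,2) = 1. Edges among them: none → e = 0.
Clustering(Alice) = 0/1.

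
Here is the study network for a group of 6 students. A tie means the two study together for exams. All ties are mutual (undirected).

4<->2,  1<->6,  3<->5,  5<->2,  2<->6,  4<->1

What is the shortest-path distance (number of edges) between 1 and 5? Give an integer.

3

One shortest route is 1 – 4 – 2 – 5, which uses 3 edges, and at distance 2 from 1 we only reach {2}, which does not include 5. So d(1,5) = 3.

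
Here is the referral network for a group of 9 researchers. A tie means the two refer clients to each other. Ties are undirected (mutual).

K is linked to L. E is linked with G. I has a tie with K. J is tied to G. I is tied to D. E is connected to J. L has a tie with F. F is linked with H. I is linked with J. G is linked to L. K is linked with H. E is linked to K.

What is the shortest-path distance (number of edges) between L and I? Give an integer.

One shortest route is L – K – I, which uses 2 edges, and L and I are not directly tied, so nothing shorter exists. So d(L,I) = 2.

2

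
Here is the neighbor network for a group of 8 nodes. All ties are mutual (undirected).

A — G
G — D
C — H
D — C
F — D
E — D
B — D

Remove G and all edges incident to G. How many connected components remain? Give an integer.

2

Without G, the remaining ties split the others into: {B, C, D, E, F, H}; {A}.
That's 2 separate components.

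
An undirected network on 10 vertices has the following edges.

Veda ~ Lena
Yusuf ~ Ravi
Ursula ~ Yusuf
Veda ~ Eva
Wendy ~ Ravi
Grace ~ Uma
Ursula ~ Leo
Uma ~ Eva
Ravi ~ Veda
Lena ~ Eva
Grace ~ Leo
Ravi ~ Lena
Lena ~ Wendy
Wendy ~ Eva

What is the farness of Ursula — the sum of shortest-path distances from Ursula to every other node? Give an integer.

22

Distances from Ursula: Eva:4, Grace:2, Lena:3, Leo:1, Ravi:2, Uma:3, Veda:3, Wendy:3, Yusuf:1.
Sum = 4 + 2 + 3 + 1 + 2 + 3 + 3 + 3 + 1 = 22.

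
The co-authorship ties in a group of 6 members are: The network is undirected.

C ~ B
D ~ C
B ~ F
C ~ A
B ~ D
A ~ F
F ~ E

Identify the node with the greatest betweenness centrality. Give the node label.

Unnormalized betweenness of each node: A:1, B:3, C:3/2, D:0, E:0, F:9/2.
F has the largest value, 9/2, making it the main broker — the node through which the most shortest paths run.

F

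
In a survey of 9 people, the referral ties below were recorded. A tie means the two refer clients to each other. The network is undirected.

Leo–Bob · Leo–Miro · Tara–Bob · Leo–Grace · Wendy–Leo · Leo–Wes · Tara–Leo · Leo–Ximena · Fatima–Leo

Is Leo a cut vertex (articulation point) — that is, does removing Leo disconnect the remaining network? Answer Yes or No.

Yes

Removing Leo leaves {Fatima} with no path to {Wendy}, so the network splits into 7 components. Leo is a cut vertex.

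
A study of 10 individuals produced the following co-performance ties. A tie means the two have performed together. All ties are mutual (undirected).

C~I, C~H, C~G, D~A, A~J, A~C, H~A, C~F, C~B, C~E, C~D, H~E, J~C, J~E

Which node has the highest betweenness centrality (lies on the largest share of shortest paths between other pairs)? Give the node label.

C

Unnormalized betweenness of each node: A:4/3, B:0, C:86/3, D:0, E:1/3, F:0, G:0, H:1/3, I:0, J:1/3.
C has the largest value, 86/3, making it the main broker — the node through which the most shortest paths run.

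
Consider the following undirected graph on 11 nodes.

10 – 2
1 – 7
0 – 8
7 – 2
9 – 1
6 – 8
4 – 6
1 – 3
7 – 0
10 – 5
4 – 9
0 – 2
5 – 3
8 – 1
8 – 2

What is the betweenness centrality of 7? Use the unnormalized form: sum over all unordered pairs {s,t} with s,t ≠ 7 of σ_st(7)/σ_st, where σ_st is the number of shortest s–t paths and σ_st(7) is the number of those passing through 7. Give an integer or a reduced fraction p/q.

7/2

Pairs whose geodesics pass through 7 — 3–2: 1/3; 3–0: 1/2; 10–9: 1/3; 10–1: 1/3; 2–9: 1/2; 2–1: 1/2; 0–9: 1/2; 0–1: 1/2.
All other pairs contribute 0.
Summing the contributions gives betweenness(7) = 7/2.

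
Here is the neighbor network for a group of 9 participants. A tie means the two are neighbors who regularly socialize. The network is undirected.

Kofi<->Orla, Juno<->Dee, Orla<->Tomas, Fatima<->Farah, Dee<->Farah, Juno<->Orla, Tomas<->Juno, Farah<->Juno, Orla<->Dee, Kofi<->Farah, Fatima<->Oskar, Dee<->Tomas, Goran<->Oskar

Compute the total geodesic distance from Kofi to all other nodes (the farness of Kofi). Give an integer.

17

Distances from Kofi: Dee:2, Farah:1, Fatima:2, Goran:4, Juno:2, Orla:1, Oskar:3, Tomas:2.
Sum = 2 + 1 + 2 + 4 + 2 + 1 + 3 + 2 = 17.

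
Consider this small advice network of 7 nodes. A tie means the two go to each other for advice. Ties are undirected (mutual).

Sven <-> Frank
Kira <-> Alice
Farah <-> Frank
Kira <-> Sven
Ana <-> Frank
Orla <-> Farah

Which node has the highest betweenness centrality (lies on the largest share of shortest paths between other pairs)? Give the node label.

Frank

Unnormalized betweenness of each node: Alice:0, Ana:0, Farah:5, Frank:11, Kira:5, Orla:0, Sven:8.
Frank has the largest value, 11, making it the main broker — the node through which the most shortest paths run.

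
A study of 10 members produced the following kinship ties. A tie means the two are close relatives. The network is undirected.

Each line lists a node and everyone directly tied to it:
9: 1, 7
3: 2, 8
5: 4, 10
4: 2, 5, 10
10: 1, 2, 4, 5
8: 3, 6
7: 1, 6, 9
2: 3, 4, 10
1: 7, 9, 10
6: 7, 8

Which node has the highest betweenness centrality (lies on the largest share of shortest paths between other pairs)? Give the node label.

10

Unnormalized betweenness of each node: 1:11, 2:8, 3:11/2, 4:3/2, 5:0, 6:9/2, 7:7, 8:4, 9:0, 10:27/2.
10 has the largest value, 27/2, making it the main broker — the node through which the most shortest paths run.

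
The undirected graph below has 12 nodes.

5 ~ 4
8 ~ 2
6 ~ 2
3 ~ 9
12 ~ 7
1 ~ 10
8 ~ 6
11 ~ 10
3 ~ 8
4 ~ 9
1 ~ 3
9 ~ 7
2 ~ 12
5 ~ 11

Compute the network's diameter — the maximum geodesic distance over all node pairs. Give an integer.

Eccentricity of each node (its greatest distance to any other): 1:4, 2:5, 3:3, 4:4, 5:5, 6:5, 7:4, 8:4, 9:3, 10:5, 11:5, 12:5.
The maximum eccentricity is 5, realized for instance by the pair 5–2 via 5 – 4 – 9 – 7 – 12 – 2. So the diameter is 5.

5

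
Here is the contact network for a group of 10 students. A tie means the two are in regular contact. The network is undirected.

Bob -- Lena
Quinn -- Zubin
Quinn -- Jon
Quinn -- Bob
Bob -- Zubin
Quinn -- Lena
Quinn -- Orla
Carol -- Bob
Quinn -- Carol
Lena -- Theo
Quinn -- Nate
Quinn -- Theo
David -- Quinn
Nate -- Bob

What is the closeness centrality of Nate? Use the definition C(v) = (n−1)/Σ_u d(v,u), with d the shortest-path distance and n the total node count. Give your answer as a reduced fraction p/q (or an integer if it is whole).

Distances from Nate: Bob:1, Carol:2, David:2, Jon:2, Lena:2, Orla:2, Quinn:1, Theo:2, Zubin:2. Sum = 16.
n = 10, so closeness = 9/16.

9/16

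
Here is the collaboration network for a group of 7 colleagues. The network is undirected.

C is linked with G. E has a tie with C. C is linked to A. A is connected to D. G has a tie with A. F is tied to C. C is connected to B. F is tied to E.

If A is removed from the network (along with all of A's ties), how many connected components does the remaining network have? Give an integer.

2

Without A, the remaining ties split the others into: {B, C, E, F, G}; {D}.
That's 2 separate components.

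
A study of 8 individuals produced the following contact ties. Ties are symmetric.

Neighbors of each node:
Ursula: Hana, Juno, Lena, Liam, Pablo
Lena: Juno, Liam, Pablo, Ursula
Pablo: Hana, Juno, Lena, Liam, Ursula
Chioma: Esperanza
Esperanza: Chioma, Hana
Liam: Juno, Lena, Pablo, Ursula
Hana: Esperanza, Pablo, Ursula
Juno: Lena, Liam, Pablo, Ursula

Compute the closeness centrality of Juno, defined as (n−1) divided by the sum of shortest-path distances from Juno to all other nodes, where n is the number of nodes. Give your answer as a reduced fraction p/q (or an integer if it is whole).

7/13

Distances from Juno: Chioma:4, Esperanza:3, Hana:2, Lena:1, Liam:1, Pablo:1, Ursula:1. Sum = 13.
n = 8, so closeness = 7/13.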